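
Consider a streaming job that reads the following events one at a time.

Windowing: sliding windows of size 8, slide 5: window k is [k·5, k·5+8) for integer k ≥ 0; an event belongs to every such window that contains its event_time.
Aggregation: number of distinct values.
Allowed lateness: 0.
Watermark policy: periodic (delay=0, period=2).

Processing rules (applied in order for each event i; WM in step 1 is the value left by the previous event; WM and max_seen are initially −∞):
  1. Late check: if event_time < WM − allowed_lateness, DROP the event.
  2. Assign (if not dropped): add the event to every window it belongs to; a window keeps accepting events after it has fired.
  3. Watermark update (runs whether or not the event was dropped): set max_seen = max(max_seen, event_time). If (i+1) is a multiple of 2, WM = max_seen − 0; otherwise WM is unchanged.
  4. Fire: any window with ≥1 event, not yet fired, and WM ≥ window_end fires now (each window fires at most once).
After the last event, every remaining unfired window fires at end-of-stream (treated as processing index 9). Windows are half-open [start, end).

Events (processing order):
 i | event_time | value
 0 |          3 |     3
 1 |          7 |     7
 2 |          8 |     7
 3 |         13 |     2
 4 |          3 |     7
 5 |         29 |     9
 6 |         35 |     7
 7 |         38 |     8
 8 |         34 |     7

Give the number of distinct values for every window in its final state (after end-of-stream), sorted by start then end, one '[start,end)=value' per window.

[0,8)=2 [5,13)=1 [10,18)=1 [25,33)=1 [30,38)=1 [35,43)=2

i=0 t=3 v=3: → [0,8); WM=−∞
i=1 t=7 v=7: → [5,13),[0,8); WM=7
i=2 t=8 v=7: → [5,13); WM=7
i=3 t=13 v=2: → [10,18); WM=13; [0,8) fires=2 [5,13) fires=1
i=4 t=3 v=7: DROP (t<13-0); WM=13
i=5 t=29 v=9: → [25,33); WM=29; [10,18) fires=1
i=6 t=35 v=7: → [35,43),[30,38); WM=29
i=7 t=38 v=8: → [35,43); WM=38; [25,33) fires=1 [30,38) fires=1
i=8 t=34 v=7: DROP (t<38-0); WM=38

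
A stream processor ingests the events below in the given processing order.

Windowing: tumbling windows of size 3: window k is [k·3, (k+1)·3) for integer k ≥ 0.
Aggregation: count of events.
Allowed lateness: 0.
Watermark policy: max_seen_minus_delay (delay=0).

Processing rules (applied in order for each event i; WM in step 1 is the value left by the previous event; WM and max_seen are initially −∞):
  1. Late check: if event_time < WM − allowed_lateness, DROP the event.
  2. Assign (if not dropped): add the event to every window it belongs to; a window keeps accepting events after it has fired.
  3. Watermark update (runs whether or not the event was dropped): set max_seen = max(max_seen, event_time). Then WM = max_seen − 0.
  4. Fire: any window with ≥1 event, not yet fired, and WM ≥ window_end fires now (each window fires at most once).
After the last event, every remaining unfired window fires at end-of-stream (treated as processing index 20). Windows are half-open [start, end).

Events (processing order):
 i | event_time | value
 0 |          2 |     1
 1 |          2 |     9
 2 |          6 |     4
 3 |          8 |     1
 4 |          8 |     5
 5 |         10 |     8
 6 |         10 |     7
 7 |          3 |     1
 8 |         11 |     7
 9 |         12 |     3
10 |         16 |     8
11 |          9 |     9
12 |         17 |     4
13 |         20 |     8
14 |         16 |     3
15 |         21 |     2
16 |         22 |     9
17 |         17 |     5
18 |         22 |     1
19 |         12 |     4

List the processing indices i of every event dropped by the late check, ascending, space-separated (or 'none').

i=0 t=2 v=1: → [0,3); WM=2
i=1 t=2 v=9: → [0,3); WM=2
i=2 t=6 v=4: → [6,9); WM=6; [0,3) fires=2
i=3 t=8 v=1: → [6,9); WM=8
i=4 t=8 v=5: → [6,9); WM=8
i=5 t=10 v=8: → [9,12); WM=10; [6,9) fires=3
i=6 t=10 v=7: → [9,12); WM=10
i=7 t=3 v=1: DROP (t<10-0); WM=10
i=8 t=11 v=7: → [9,12); WM=11
i=9 t=12 v=3: → [12,15); WM=12; [9,12) fires=3
i=10 t=16 v=8: → [15,18); WM=16; [12,15) fires=1
i=11 t=9 v=9: DROP (t<16-0); WM=16
i=12 t=17 v=4: → [15,18); WM=17
i=13 t=20 v=8: → [18,21); WM=20; [15,18) fires=2
i=14 t=16 v=3: DROP (t<20-0); WM=20
i=15 t=21 v=2: → [21,24); WM=21; [18,21) fires=1
i=16 t=22 v=9: → [21,24); WM=22
i=17 t=17 v=5: DROP (t<22-0); WM=22
i=18 t=22 v=1: → [21,24); WM=22
i=19 t=12 v=4: DROP (t<22-0); WM=22

7 11 14 17 19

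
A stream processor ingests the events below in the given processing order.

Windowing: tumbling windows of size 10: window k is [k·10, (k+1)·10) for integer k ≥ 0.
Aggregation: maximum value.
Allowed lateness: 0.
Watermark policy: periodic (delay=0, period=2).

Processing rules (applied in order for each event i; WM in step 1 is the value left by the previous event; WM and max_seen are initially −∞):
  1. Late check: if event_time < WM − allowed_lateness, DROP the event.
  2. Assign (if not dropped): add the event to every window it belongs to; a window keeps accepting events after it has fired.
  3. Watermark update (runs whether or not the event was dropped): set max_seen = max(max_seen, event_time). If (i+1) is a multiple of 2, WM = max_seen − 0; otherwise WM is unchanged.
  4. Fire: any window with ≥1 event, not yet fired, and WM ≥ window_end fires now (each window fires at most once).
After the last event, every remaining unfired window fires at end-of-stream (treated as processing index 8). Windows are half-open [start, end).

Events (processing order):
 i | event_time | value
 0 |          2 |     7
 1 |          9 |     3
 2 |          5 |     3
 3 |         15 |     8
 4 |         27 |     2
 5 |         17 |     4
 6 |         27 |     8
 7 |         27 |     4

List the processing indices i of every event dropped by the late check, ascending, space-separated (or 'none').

i=0 t=2 v=7: → [0,10); WM=−∞
i=1 t=9 v=3: → [0,10); WM=9
i=2 t=5 v=3: DROP (t<9-0); WM=9
i=3 t=15 v=8: → [10,20); WM=15; [0,10) fires=7
i=4 t=27 v=2: → [20,30); WM=15
i=5 t=17 v=4: → [10,20); WM=27; [10,20) fires=8
i=6 t=27 v=8: → [20,30); WM=27
i=7 t=27 v=4: → [20,30); WM=27

2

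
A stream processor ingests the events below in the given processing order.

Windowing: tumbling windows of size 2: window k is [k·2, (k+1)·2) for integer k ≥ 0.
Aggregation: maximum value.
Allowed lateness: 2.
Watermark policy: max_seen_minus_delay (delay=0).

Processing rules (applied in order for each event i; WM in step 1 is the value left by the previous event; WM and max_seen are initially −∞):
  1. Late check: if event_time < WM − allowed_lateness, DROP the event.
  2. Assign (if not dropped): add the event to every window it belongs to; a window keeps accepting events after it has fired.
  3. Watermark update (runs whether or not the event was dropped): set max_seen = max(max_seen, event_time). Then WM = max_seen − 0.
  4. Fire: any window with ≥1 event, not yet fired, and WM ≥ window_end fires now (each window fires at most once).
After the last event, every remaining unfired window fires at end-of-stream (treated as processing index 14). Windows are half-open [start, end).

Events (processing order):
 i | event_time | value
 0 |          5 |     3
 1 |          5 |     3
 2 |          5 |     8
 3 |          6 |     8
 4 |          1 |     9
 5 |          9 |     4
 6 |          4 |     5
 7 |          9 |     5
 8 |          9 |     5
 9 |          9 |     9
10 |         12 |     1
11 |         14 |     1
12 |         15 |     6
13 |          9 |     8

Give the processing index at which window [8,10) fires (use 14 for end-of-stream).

i=0 t=5 v=3: → [4,6); WM=5
i=1 t=5 v=3: → [4,6); WM=5
i=2 t=5 v=8: → [4,6); WM=5
i=3 t=6 v=8: → [6,8); WM=6; [4,6) fires=8
i=4 t=1 v=9: DROP (t<6-2); WM=6
i=5 t=9 v=4: → [8,10); WM=9; [6,8) fires=8
i=6 t=4 v=5: DROP (t<9-2); WM=9
i=7 t=9 v=5: → [8,10); WM=9
i=8 t=9 v=5: → [8,10); WM=9
i=9 t=9 v=9: → [8,10); WM=9
i=10 t=12 v=1: → [12,14); WM=12; [8,10) fires=9
i=11 t=14 v=1: → [14,16); WM=14; [12,14) fires=1
i=12 t=15 v=6: → [14,16); WM=15
i=13 t=9 v=8: DROP (t<15-2); WM=15

10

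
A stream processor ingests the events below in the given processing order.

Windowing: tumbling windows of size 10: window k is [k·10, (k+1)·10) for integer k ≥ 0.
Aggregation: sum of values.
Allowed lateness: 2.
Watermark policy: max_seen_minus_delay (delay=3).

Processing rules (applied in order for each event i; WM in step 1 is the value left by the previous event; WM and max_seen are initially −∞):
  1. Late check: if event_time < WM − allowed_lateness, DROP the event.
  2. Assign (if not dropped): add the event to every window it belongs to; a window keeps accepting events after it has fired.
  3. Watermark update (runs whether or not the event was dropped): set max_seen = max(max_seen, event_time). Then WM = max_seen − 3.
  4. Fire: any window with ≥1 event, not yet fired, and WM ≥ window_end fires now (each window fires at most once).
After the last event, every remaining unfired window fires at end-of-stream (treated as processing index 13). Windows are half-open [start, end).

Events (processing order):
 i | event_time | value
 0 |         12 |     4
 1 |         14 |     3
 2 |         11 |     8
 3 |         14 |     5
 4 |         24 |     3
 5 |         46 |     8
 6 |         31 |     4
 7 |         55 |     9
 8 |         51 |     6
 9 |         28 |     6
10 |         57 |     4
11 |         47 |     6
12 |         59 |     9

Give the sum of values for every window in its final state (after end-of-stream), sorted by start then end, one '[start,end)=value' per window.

i=0 t=12 v=4: → [10,20); WM=9
i=1 t=14 v=3: → [10,20); WM=11
i=2 t=11 v=8: → [10,20); WM=11
i=3 t=14 v=5: → [10,20); WM=11
i=4 t=24 v=3: → [20,30); WM=21; [10,20) fires=20
i=5 t=46 v=8: → [40,50); WM=43; [20,30) fires=3
i=6 t=31 v=4: DROP (t<43-2); WM=43
i=7 t=55 v=9: → [50,60); WM=52; [40,50) fires=8
i=8 t=51 v=6: → [50,60); WM=52
i=9 t=28 v=6: DROP (t<52-2); WM=52
i=10 t=57 v=4: → [50,60); WM=54
i=11 t=47 v=6: DROP (t<54-2); WM=54
i=12 t=59 v=9: → [50,60); WM=56

[10,20)=20 [20,30)=3 [40,50)=8 [50,60)=28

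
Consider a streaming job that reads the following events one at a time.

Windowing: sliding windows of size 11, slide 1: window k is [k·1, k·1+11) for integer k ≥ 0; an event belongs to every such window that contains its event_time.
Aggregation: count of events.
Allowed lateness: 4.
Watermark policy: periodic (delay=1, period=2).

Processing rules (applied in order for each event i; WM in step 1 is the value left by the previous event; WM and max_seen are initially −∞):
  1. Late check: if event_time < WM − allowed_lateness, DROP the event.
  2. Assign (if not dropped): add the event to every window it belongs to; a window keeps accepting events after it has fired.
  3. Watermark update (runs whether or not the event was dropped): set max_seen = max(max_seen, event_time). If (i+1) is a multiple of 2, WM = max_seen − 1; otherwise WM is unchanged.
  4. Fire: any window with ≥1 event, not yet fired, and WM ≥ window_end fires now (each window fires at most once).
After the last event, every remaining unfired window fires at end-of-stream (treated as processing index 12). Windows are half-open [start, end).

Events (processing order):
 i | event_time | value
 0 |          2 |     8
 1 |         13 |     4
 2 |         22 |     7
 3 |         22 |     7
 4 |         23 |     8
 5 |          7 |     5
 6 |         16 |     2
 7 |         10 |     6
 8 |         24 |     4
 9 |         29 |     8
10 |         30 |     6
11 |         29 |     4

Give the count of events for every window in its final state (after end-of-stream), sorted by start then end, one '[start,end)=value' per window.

i=0 t=2 v=8: → [2,13),[1,12),[0,11); WM=−∞
i=1 t=13 v=4: → [13,24),[12,23),[11,22),[10,21),[9,20),[8,19),[7,18),[6,17),[5,16),[4,15),[3,14); WM=12; [0,11) fires=1 [1,12) fires=1
i=2 t=22 v=7: → [22,33),[21,32),[20,31),[19,30),[18,29),[17,28),[16,27),[15,26),[14,25),[13,24),[12,23); WM=12
i=3 t=22 v=7: → [22,33),[21,32),[20,31),[19,30),[18,29),[17,28),[16,27),[15,26),[14,25),[13,24),[12,23); WM=21; [2,13) fires=1 [3,14) fires=1 [4,15) fires=1 [5,16) fires=1 [6,17) fires=1 [7,18) fires=1 [8,19) fires=1 [9,20) fires=1 [10,21) fires=1
i=4 t=23 v=8: → [23,34),[22,33),[21,32),[20,31),[19,30),[18,29),[17,28),[16,27),[15,26),[14,25),[13,24); WM=21
i=5 t=7 v=5: DROP (t<21-4); WM=22; [11,22) fires=1
i=6 t=16 v=2: DROP (t<22-4); WM=22
i=7 t=10 v=6: DROP (t<22-4); WM=22
i=8 t=24 v=4: → [24,35),[23,34),[22,33),[21,32),[20,31),[19,30),[18,29),[17,28),[16,27),[15,26),[14,25); WM=22
i=9 t=29 v=8: → [29,40),[28,39),[27,38),[26,37),[25,36),[24,35),[23,34),[22,33),[21,32),[20,31),[19,30); WM=28; [12,23) fires=3 [13,24) fires=4 [14,25) fires=4 [15,26) fires=4 [16,27) fires=4 [17,28) fires=4
i=10 t=30 v=6: → [30,41),[29,40),[28,39),[27,38),[26,37),[25,36),[24,35),[23,34),[22,33),[21,32),[20,31); WM=28
i=11 t=29 v=4: → [29,40),[28,39),[27,38),[26,37),[25,36),[24,35),[23,34),[22,33),[21,32),[20,31),[19,30); WM=29; [18,29) fires=4

[0,11)=1 [1,12)=1 [2,13)=1 [3,14)=1 [4,15)=1 [5,16)=1 [6,17)=1 [7,18)=1 [8,19)=1 [9,20)=1 [10,21)=1 [11,22)=1 [12,23)=3 [13,24)=4 [14,25)=4 [15,26)=4 [16,27)=4 [17,28)=4 [18,29)=4 [19,30)=6 [20,31)=7 [21,32)=7 [22,33)=7 [23,34)=5 [24,35)=4 [25,36)=3 [26,37)=3 [27,38)=3 [28,39)=3 [29,40)=3 [30,41)=1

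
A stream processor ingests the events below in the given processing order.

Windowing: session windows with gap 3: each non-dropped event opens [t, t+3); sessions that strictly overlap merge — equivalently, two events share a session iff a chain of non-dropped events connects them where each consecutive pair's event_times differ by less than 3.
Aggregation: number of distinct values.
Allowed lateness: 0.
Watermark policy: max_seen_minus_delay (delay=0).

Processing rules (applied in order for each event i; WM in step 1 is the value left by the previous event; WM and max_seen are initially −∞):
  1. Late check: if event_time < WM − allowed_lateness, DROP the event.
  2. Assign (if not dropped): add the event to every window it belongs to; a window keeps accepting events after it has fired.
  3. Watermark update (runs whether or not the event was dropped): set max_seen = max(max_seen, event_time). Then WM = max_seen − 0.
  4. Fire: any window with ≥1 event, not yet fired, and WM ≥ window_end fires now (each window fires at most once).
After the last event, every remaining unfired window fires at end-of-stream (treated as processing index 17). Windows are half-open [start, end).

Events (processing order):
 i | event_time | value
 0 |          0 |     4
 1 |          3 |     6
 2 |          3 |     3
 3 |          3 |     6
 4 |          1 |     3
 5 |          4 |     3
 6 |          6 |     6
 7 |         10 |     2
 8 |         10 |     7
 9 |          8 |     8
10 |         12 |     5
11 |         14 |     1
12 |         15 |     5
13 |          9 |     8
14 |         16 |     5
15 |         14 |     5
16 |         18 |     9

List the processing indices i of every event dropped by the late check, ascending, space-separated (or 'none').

4 9 13 15

i=0 t=0 v=4: → [0,3); WM=0
i=1 t=3 v=6: → [3,6); WM=3
i=2 t=3 v=3: → [3,6); WM=3
i=3 t=3 v=6: → [3,6); WM=3
i=4 t=1 v=3: DROP (t<3-0); WM=3
i=5 t=4 v=3: → [3,7); WM=4
i=6 t=6 v=6: → [3,9); WM=6
i=7 t=10 v=2: → [10,13); WM=10
i=8 t=10 v=7: → [10,13); WM=10
i=9 t=8 v=8: DROP (t<10-0); WM=10
i=10 t=12 v=5: → [10,15); WM=12
i=11 t=14 v=1: → [10,17); WM=14
i=12 t=15 v=5: → [10,18); WM=15
i=13 t=9 v=8: DROP (t<15-0); WM=15
i=14 t=16 v=5: → [10,19); WM=16
i=15 t=14 v=5: DROP (t<16-0); WM=16
i=16 t=18 v=9: → [10,21); WM=18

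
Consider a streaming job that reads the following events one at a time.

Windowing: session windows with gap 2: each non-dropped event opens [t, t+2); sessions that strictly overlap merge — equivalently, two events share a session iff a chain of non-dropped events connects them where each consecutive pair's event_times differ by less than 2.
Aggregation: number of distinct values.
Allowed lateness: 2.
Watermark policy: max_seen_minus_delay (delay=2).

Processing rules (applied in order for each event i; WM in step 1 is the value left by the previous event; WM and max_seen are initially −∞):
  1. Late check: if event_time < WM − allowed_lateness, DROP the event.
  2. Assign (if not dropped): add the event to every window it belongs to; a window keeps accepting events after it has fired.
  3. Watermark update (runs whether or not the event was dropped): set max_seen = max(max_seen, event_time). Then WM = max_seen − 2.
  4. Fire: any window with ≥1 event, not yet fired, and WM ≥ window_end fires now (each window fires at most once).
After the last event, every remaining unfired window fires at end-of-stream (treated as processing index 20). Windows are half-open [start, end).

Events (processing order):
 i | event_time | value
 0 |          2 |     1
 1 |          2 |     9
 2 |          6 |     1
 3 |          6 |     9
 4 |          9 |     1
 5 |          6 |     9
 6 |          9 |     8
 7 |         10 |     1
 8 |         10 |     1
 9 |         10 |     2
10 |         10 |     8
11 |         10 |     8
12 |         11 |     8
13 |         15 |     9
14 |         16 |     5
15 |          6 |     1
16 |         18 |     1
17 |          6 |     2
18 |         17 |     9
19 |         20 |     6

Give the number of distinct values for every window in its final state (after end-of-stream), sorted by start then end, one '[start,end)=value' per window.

[2,4)=2 [6,8)=2 [9,13)=3 [15,20)=3 [20,22)=1

i=0 t=2 v=1: → [2,4); WM=0
i=1 t=2 v=9: → [2,4); WM=0
i=2 t=6 v=1: → [6,8); WM=4
i=3 t=6 v=9: → [6,8); WM=4
i=4 t=9 v=1: → [9,11); WM=7
i=5 t=6 v=9: → [6,8); WM=7
i=6 t=9 v=8: → [9,11); WM=7
i=7 t=10 v=1: → [9,12); WM=8
i=8 t=10 v=1: → [9,12); WM=8
i=9 t=10 v=2: → [9,12); WM=8
i=10 t=10 v=8: → [9,12); WM=8
i=11 t=10 v=8: → [9,12); WM=8
i=12 t=11 v=8: → [9,13); WM=9
i=13 t=15 v=9: → [15,17); WM=13
i=14 t=16 v=5: → [15,18); WM=14
i=15 t=6 v=1: DROP (t<14-2); WM=14
i=16 t=18 v=1: → [18,20); WM=16
i=17 t=6 v=2: DROP (t<16-2); WM=16
i=18 t=17 v=9: → [15,20); WM=16
i=19 t=20 v=6: → [20,22); WM=18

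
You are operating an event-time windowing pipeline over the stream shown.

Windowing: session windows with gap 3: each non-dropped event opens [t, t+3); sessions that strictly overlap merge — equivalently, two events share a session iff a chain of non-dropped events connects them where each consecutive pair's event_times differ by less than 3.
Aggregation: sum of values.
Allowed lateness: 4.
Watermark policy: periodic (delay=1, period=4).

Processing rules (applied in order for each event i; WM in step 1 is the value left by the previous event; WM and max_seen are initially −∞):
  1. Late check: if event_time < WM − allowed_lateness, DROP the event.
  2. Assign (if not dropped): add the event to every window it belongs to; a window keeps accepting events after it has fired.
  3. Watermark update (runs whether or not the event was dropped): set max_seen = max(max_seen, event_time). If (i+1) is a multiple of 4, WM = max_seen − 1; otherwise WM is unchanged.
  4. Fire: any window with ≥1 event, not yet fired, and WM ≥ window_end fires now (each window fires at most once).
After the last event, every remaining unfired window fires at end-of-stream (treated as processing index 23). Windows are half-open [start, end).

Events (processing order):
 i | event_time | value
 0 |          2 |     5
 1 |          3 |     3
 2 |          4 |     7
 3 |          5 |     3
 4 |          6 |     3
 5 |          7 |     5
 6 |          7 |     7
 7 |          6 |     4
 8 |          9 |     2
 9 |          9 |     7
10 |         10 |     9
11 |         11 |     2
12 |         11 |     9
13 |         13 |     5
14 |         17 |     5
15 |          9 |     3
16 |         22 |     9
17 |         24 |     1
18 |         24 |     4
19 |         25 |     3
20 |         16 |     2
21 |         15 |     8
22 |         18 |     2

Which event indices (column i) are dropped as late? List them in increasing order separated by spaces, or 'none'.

i=0 t=2 v=5: → [2,5); WM=−∞
i=1 t=3 v=3: → [2,6); WM=−∞
i=2 t=4 v=7: → [2,7); WM=−∞
i=3 t=5 v=3: → [2,8); WM=4
i=4 t=6 v=3: → [2,9); WM=4
i=5 t=7 v=5: → [2,10); WM=4
i=6 t=7 v=7: → [2,10); WM=4
i=7 t=6 v=4: → [2,10); WM=6
i=8 t=9 v=2: → [2,12); WM=6
i=9 t=9 v=7: → [2,12); WM=6
i=10 t=10 v=9: → [2,13); WM=6
i=11 t=11 v=2: → [2,14); WM=10
i=12 t=11 v=9: → [2,14); WM=10
i=13 t=13 v=5: → [2,16); WM=10
i=14 t=17 v=5: → [17,20); WM=10
i=15 t=9 v=3: → [2,16); WM=16
i=16 t=22 v=9: → [22,25); WM=16
i=17 t=24 v=1: → [22,27); WM=16
i=18 t=24 v=4: → [22,27); WM=16
i=19 t=25 v=3: → [22,28); WM=24
i=20 t=16 v=2: DROP (t<24-4); WM=24
i=21 t=15 v=8: DROP (t<24-4); WM=24
i=22 t=18 v=2: DROP (t<24-4); WM=24

20 21 22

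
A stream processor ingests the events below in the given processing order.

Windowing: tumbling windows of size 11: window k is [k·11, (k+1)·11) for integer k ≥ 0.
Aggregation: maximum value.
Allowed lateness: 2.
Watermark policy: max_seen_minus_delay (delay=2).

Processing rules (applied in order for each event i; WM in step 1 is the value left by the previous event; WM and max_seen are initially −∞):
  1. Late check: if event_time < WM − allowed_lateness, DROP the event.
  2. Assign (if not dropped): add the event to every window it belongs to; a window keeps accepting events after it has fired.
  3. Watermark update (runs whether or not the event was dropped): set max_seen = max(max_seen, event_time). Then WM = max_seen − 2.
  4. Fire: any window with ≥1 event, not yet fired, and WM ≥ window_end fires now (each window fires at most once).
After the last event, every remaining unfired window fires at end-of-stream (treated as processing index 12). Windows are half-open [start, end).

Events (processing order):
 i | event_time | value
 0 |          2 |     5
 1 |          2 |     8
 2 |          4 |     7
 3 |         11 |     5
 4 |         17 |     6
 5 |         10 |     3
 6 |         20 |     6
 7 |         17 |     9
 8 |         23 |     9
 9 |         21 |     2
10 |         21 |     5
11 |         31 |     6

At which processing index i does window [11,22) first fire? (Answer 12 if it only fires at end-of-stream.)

i=0 t=2 v=5: → [0,11); WM=0
i=1 t=2 v=8: → [0,11); WM=0
i=2 t=4 v=7: → [0,11); WM=2
i=3 t=11 v=5: → [11,22); WM=9
i=4 t=17 v=6: → [11,22); WM=15; [0,11) fires=8
i=5 t=10 v=3: DROP (t<15-2); WM=15
i=6 t=20 v=6: → [11,22); WM=18
i=7 t=17 v=9: → [11,22); WM=18
i=8 t=23 v=9: → [22,33); WM=21
i=9 t=21 v=2: → [11,22); WM=21
i=10 t=21 v=5: → [11,22); WM=21
i=11 t=31 v=6: → [22,33); WM=29; [11,22) fires=9

11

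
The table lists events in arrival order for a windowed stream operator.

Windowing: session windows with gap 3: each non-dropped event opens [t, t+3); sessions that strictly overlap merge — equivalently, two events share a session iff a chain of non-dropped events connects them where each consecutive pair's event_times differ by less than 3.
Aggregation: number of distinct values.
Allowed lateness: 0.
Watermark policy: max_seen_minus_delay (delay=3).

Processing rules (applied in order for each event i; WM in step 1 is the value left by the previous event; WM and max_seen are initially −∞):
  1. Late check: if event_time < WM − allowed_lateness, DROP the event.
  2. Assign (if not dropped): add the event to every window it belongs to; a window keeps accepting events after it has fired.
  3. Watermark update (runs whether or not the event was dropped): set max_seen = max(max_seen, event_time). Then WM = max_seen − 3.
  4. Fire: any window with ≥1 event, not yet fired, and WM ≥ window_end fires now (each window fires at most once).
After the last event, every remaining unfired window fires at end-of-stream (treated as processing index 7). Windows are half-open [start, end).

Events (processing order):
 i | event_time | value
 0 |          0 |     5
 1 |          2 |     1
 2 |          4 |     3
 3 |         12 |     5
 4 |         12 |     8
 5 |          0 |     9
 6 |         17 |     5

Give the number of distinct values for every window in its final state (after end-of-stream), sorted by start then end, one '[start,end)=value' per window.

[0,7)=3 [12,15)=2 [17,20)=1

i=0 t=0 v=5: → [0,3); WM=-3
i=1 t=2 v=1: → [0,5); WM=-1
i=2 t=4 v=3: → [0,7); WM=1
i=3 t=12 v=5: → [12,15); WM=9
i=4 t=12 v=8: → [12,15); WM=9
i=5 t=0 v=9: DROP (t<9-0); WM=9
i=6 t=17 v=5: → [17,20); WM=14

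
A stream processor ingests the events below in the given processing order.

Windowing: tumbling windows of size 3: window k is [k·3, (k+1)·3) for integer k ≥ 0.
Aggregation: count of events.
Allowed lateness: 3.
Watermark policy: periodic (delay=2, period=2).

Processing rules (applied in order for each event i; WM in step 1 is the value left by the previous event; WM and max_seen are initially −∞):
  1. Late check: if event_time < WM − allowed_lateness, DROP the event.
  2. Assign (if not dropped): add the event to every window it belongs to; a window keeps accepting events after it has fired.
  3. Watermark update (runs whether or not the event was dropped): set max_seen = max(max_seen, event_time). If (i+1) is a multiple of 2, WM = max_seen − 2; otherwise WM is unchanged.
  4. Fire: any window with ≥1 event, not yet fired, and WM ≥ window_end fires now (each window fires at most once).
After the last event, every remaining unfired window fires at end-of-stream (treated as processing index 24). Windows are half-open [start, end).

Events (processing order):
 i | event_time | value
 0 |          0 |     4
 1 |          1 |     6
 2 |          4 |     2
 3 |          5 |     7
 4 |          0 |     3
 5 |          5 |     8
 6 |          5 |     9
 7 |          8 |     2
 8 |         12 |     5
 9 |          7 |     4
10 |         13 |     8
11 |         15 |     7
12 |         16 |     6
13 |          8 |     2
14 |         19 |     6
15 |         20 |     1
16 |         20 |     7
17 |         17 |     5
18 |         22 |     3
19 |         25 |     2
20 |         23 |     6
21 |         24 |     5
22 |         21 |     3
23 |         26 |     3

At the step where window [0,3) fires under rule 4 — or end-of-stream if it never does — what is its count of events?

2

i=0 t=0 v=4: → [0,3); WM=−∞
i=1 t=1 v=6: → [0,3); WM=-1
i=2 t=4 v=2: → [3,6); WM=-1
i=3 t=5 v=7: → [3,6); WM=3; [0,3) fires=2
i=4 t=0 v=3: → [0,3); WM=3
i=5 t=5 v=8: → [3,6); WM=3
i=6 t=5 v=9: → [3,6); WM=3
i=7 t=8 v=2: → [6,9); WM=6; [3,6) fires=4
i=8 t=12 v=5: → [12,15); WM=6
i=9 t=7 v=4: → [6,9); WM=10; [6,9) fires=2
i=10 t=13 v=8: → [12,15); WM=10
i=11 t=15 v=7: → [15,18); WM=13
i=12 t=16 v=6: → [15,18); WM=13
i=13 t=8 v=2: DROP (t<13-3); WM=14
i=14 t=19 v=6: → [18,21); WM=14
i=15 t=20 v=1: → [18,21); WM=18; [12,15) fires=2 [15,18) fires=2
i=16 t=20 v=7: → [18,21); WM=18
i=17 t=17 v=5: → [15,18); WM=18
i=18 t=22 v=3: → [21,24); WM=18
i=19 t=25 v=2: → [24,27); WM=23; [18,21) fires=3
i=20 t=23 v=6: → [21,24); WM=23
i=21 t=24 v=5: → [24,27); WM=23
i=22 t=21 v=3: → [21,24); WM=23
i=23 t=26 v=3: → [24,27); WM=24; [21,24) fires=3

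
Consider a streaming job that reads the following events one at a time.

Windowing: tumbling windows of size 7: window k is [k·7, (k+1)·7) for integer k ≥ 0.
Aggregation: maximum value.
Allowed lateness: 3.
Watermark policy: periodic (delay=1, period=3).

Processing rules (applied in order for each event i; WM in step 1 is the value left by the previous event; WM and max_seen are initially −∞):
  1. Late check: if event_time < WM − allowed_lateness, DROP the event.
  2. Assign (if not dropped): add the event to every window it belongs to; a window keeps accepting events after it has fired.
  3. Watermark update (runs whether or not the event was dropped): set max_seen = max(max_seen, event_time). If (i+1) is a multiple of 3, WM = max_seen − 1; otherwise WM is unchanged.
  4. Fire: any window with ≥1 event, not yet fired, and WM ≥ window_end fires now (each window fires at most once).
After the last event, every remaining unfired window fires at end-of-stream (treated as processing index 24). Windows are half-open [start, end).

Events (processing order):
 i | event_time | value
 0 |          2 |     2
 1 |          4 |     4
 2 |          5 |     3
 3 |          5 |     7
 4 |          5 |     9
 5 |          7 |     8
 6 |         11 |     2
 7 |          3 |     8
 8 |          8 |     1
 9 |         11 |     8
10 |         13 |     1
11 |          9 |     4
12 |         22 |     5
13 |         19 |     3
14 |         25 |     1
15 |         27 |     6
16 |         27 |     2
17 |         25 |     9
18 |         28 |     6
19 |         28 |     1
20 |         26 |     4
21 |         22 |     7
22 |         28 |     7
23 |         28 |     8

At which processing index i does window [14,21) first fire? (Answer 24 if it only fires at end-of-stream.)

14

i=0 t=2 v=2: → [0,7); WM=−∞
i=1 t=4 v=4: → [0,7); WM=−∞
i=2 t=5 v=3: → [0,7); WM=4
i=3 t=5 v=7: → [0,7); WM=4
i=4 t=5 v=9: → [0,7); WM=4
i=5 t=7 v=8: → [7,14); WM=6
i=6 t=11 v=2: → [7,14); WM=6
i=7 t=3 v=8: → [0,7); WM=6
i=8 t=8 v=1: → [7,14); WM=10; [0,7) fires=9
i=9 t=11 v=8: → [7,14); WM=10
i=10 t=13 v=1: → [7,14); WM=10
i=11 t=9 v=4: → [7,14); WM=12
i=12 t=22 v=5: → [21,28); WM=12
i=13 t=19 v=3: → [14,21); WM=12
i=14 t=25 v=1: → [21,28); WM=24; [7,14) fires=8 [14,21) fires=3
i=15 t=27 v=6: → [21,28); WM=24
i=16 t=27 v=2: → [21,28); WM=24
i=17 t=25 v=9: → [21,28); WM=26
i=18 t=28 v=6: → [28,35); WM=26
i=19 t=28 v=1: → [28,35); WM=26
i=20 t=26 v=4: → [21,28); WM=27
i=21 t=22 v=7: DROP (t<27-3); WM=27
i=22 t=28 v=7: → [28,35); WM=27
i=23 t=28 v=8: → [28,35); WM=27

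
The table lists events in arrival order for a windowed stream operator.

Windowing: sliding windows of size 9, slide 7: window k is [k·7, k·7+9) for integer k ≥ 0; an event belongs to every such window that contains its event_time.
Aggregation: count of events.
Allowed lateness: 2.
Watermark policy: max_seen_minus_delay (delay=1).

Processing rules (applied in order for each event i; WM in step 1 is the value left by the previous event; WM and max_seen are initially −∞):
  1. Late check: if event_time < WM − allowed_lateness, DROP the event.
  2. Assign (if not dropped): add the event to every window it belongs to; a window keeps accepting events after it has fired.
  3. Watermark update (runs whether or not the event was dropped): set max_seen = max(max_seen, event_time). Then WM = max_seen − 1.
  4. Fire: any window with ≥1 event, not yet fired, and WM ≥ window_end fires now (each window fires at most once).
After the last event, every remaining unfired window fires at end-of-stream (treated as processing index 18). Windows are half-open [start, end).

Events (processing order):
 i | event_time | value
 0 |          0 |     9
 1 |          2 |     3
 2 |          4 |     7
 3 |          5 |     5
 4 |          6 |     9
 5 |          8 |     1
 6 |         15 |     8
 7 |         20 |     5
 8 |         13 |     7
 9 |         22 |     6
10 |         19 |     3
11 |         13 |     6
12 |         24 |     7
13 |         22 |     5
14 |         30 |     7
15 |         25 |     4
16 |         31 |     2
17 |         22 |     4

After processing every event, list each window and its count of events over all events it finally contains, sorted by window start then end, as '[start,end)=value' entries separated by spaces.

[0,9)=6 [7,16)=2 [14,23)=5 [21,30)=3 [28,37)=2

i=0 t=0 v=9: → [0,9); WM=-1
i=1 t=2 v=3: → [0,9); WM=1
i=2 t=4 v=7: → [0,9); WM=3
i=3 t=5 v=5: → [0,9); WM=4
i=4 t=6 v=9: → [0,9); WM=5
i=5 t=8 v=1: → [7,16),[0,9); WM=7
i=6 t=15 v=8: → [14,23),[7,16); WM=14; [0,9) fires=6
i=7 t=20 v=5: → [14,23); WM=19; [7,16) fires=2
i=8 t=13 v=7: DROP (t<19-2); WM=19
i=9 t=22 v=6: → [21,30),[14,23); WM=21
i=10 t=19 v=3: → [14,23); WM=21
i=11 t=13 v=6: DROP (t<21-2); WM=21
i=12 t=24 v=7: → [21,30); WM=23; [14,23) fires=4
i=13 t=22 v=5: → [21,30),[14,23); WM=23
i=14 t=30 v=7: → [28,37); WM=29
i=15 t=25 v=4: DROP (t<29-2); WM=29
i=16 t=31 v=2: → [28,37); WM=30; [21,30) fires=3
i=17 t=22 v=4: DROP (t<30-2); WM=30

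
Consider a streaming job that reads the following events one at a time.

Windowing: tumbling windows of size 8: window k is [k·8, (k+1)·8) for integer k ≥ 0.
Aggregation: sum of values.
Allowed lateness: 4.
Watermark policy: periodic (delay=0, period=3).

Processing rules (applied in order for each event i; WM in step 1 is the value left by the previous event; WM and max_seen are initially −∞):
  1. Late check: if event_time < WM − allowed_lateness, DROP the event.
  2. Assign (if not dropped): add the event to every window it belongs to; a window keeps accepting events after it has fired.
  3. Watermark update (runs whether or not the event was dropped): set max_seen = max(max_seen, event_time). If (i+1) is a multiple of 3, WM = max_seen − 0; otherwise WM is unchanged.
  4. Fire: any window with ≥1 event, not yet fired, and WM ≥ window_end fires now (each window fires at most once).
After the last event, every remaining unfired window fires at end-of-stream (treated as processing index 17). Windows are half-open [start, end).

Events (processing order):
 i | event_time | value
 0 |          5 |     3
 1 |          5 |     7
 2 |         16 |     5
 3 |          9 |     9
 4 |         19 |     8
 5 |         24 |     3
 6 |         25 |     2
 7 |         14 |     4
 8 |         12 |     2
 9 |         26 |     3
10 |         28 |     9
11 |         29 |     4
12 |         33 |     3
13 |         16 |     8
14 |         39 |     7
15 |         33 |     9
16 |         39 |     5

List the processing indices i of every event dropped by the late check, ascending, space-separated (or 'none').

3 7 8 13 15

i=0 t=5 v=3: → [0,8); WM=−∞
i=1 t=5 v=7: → [0,8); WM=−∞
i=2 t=16 v=5: → [16,24); WM=16; [0,8) fires=10
i=3 t=9 v=9: DROP (t<16-4); WM=16
i=4 t=19 v=8: → [16,24); WM=16
i=5 t=24 v=3: → [24,32); WM=24; [16,24) fires=13
i=6 t=25 v=2: → [24,32); WM=24
i=7 t=14 v=4: DROP (t<24-4); WM=24
i=8 t=12 v=2: DROP (t<24-4); WM=25
i=9 t=26 v=3: → [24,32); WM=25
i=10 t=28 v=9: → [24,32); WM=25
i=11 t=29 v=4: → [24,32); WM=29
i=12 t=33 v=3: → [32,40); WM=29
i=13 t=16 v=8: DROP (t<29-4); WM=29
i=14 t=39 v=7: → [32,40); WM=39; [24,32) fires=21
i=15 t=33 v=9: DROP (t<39-4); WM=39
i=16 t=39 v=5: → [32,40); WM=39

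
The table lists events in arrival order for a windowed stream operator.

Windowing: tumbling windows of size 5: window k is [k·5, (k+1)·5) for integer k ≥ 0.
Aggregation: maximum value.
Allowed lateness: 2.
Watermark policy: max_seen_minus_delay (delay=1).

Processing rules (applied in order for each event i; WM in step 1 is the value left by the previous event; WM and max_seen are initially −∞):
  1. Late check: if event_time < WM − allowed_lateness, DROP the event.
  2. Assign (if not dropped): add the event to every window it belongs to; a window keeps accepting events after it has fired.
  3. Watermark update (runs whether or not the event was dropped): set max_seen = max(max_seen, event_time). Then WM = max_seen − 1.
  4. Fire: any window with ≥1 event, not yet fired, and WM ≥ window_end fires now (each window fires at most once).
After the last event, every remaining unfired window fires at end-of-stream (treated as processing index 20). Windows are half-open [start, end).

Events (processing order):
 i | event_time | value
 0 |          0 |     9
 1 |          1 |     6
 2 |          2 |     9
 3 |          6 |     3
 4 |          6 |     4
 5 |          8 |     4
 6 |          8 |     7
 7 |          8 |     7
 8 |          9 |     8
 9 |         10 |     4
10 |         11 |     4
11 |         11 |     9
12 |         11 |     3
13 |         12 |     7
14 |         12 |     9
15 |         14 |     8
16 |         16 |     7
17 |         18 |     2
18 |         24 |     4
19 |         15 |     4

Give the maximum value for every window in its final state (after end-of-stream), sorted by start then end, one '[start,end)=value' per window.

i=0 t=0 v=9: → [0,5); WM=-1
i=1 t=1 v=6: → [0,5); WM=0
i=2 t=2 v=9: → [0,5); WM=1
i=3 t=6 v=3: → [5,10); WM=5; [0,5) fires=9
i=4 t=6 v=4: → [5,10); WM=5
i=5 t=8 v=4: → [5,10); WM=7
i=6 t=8 v=7: → [5,10); WM=7
i=7 t=8 v=7: → [5,10); WM=7
i=8 t=9 v=8: → [5,10); WM=8
i=9 t=10 v=4: → [10,15); WM=9
i=10 t=11 v=4: → [10,15); WM=10; [5,10) fires=8
i=11 t=11 v=9: → [10,15); WM=10
i=12 t=11 v=3: → [10,15); WM=10
i=13 t=12 v=7: → [10,15); WM=11
i=14 t=12 v=9: → [10,15); WM=11
i=15 t=14 v=8: → [10,15); WM=13
i=16 t=16 v=7: → [15,20); WM=15; [10,15) fires=9
i=17 t=18 v=2: → [15,20); WM=17
i=18 t=24 v=4: → [20,25); WM=23; [15,20) fires=7
i=19 t=15 v=4: DROP (t<23-2); WM=23

[0,5)=9 [5,10)=8 [10,15)=9 [15,20)=7 [20,25)=4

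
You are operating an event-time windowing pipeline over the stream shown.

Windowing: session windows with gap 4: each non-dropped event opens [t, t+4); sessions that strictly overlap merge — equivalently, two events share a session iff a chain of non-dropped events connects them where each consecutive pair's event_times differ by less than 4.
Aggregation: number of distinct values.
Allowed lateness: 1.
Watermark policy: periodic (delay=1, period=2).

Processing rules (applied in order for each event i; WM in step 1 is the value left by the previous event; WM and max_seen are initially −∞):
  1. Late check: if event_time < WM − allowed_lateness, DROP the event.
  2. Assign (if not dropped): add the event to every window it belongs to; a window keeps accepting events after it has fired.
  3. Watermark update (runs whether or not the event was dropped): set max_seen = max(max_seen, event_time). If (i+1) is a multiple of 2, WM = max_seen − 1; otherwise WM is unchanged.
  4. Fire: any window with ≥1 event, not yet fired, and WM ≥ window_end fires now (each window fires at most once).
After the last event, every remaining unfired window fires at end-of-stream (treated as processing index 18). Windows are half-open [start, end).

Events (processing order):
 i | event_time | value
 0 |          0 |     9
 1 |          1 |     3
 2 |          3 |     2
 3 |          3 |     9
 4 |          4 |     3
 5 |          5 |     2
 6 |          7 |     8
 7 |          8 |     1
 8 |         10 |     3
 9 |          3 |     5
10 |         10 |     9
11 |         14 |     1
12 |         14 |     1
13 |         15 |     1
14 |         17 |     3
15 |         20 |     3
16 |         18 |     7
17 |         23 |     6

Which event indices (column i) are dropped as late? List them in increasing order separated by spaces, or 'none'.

i=0 t=0 v=9: → [0,4); WM=−∞
i=1 t=1 v=3: → [0,5); WM=0
i=2 t=3 v=2: → [0,7); WM=0
i=3 t=3 v=9: → [0,7); WM=2
i=4 t=4 v=3: → [0,8); WM=2
i=5 t=5 v=2: → [0,9); WM=4
i=6 t=7 v=8: → [0,11); WM=4
i=7 t=8 v=1: → [0,12); WM=7
i=8 t=10 v=3: → [0,14); WM=7
i=9 t=3 v=5: DROP (t<7-1); WM=9
i=10 t=10 v=9: → [0,14); WM=9
i=11 t=14 v=1: → [14,18); WM=13
i=12 t=14 v=1: → [14,18); WM=13
i=13 t=15 v=1: → [14,19); WM=14
i=14 t=17 v=3: → [14,21); WM=14
i=15 t=20 v=3: → [14,24); WM=19
i=16 t=18 v=7: → [14,24); WM=19
i=17 t=23 v=6: → [14,27); WM=22

9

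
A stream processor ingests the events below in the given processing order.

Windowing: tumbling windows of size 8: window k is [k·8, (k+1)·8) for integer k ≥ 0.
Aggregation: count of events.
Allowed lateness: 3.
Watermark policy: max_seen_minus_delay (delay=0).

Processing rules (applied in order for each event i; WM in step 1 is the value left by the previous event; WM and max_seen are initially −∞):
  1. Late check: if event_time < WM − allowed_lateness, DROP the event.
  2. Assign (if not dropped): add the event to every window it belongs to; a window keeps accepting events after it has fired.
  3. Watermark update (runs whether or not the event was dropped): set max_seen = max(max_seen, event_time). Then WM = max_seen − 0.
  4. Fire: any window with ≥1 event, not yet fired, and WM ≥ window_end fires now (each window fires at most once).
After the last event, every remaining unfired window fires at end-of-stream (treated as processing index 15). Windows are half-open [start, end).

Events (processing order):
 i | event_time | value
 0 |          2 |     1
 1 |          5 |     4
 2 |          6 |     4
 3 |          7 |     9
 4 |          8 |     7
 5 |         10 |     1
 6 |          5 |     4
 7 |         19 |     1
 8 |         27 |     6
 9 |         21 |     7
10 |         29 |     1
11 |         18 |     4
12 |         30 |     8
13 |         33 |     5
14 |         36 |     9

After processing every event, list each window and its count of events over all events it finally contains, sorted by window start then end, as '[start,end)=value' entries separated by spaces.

i=0 t=2 v=1: → [0,8); WM=2
i=1 t=5 v=4: → [0,8); WM=5
i=2 t=6 v=4: → [0,8); WM=6
i=3 t=7 v=9: → [0,8); WM=7
i=4 t=8 v=7: → [8,16); WM=8; [0,8) fires=4
i=5 t=10 v=1: → [8,16); WM=10
i=6 t=5 v=4: DROP (t<10-3); WM=10
i=7 t=19 v=1: → [16,24); WM=19; [8,16) fires=2
i=8 t=27 v=6: → [24,32); WM=27; [16,24) fires=1
i=9 t=21 v=7: DROP (t<27-3); WM=27
i=10 t=29 v=1: → [24,32); WM=29
i=11 t=18 v=4: DROP (t<29-3); WM=29
i=12 t=30 v=8: → [24,32); WM=30
i=13 t=33 v=5: → [32,40); WM=33; [24,32) fires=3
i=14 t=36 v=9: → [32,40); WM=36

[0,8)=4 [8,16)=2 [16,24)=1 [24,32)=3 [32,40)=2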